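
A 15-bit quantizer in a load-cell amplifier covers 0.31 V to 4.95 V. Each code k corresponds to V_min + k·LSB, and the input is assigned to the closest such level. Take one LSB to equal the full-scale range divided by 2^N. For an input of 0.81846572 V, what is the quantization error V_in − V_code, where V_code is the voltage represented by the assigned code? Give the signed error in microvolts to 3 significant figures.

Full-scale range = 4.95 V − (0.31 V) = 4.64 V. LSB = 4.64 V / 2^15 ≈ 141.6 µV.
(V_in − V_min)/LSB = (0.81846572 − (0.31)) × 32768/4.64 = 3590.8200 → nearest code k = 3591.
V_code = V_min + k × range/2^15 = 0.31 + 3591 × 4.64/32768 = 0.81849121094 V.
Error = V_in − V_code = 0.81846572 − (0.81849121094) = −25.5 µV.

−25.5 µV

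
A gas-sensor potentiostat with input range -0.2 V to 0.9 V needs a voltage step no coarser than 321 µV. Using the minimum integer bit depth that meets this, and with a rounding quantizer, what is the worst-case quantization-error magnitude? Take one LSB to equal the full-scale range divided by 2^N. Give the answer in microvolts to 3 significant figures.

Span: 0.9 V − (-0.2 V) = 1.1 V.
Levels needed ≥ 1.1/321 µV = 3427. 2^12 = 4096 suffices, so N_min = 12.
LSB = 1.1 V / 2^12 = 268.55 µV.
Half an LSB is 134 µV.

134 µV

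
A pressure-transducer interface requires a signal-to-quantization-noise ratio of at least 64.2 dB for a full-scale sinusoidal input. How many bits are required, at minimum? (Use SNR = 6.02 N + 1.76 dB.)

11 bits

Required N = ⌈(64.2 − 1.76)/6.02⌉ = ⌈10.372⌉ = 11.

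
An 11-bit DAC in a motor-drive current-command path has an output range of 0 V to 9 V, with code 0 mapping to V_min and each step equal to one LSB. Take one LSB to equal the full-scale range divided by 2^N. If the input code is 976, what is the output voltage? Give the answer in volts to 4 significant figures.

4.289 V

Span = 9 V. LSB = 9 V / 2^11.
V_out = V_min + code × LSB = 0 V + 976 × 9 V / 2048
      = 0 + 4.28906 = 4.28906 V.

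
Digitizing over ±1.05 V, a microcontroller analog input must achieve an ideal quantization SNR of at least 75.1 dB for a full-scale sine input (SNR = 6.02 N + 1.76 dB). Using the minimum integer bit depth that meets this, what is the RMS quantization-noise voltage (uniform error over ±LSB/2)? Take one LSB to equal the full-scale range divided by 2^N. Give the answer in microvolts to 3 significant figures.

The full-scale span is 1.05 − (-1.05) = 2.1 V.
Solving 6.02 N ≥ 75.1 − 1.76: N ≥ 12.183. Round up → N = 13.
One LSB is 2.1 V / 8192 = 256.35 µV.
RMS noise = LSB/√12 = 74.0 µV.

74.0 µV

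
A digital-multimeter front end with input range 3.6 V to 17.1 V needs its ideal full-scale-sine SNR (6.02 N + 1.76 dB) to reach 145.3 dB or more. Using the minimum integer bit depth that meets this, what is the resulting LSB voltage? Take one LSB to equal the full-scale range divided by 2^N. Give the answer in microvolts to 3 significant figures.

Span: 17.1 V − (3.6 V) = 13.5 V.
Solving 6.02 N ≥ 145.3 − 1.76: N ≥ 23.844. Round up → N = 24.
One LSB is 13.5 V / 16777216 = 0.805 µV.

0.805 µV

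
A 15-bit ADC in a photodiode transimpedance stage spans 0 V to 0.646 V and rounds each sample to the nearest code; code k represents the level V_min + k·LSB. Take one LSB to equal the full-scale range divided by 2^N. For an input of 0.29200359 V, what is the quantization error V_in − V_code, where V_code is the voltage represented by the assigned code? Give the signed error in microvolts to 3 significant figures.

−5.44 µV

V_FS = 0.646 V. LSB = 0.646 V / 2^15 ≈ 19.71 µV.
(V_in − V_min)/LSB = (0.29200359 − (0)) × 32768/0.646 = 14811.7239 → nearest code k = 14812.
Reconstructed level: 0 + 14812 × 0.646/32768 V = 0.29200903320 V.
e = 0.29200359 − (0.29200903320) = −5.44 µV.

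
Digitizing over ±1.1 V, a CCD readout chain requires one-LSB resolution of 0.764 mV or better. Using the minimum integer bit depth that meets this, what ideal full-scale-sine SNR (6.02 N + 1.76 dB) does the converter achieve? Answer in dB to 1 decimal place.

Full-scale range = 1.1 V − (-1.1 V) = 2.2 V.
Required number of levels: 2.2/0.764 mV = 2879.6; smallest N with 2^N ≥ that is 12.
Ideal SNR at N = 12: 6.02·12 + 1.76 = 74.0 dB.

74.0 dB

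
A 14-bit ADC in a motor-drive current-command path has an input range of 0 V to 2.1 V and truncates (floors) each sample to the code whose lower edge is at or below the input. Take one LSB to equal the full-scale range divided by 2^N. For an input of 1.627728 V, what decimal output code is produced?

12699

Span = 2.1 V. LSB = 2.1 V / 2^14 ≈ 128.2 µV.
V_in − V_min = 1.627728 − (0) = 1.627728 V.
Divide by LSB: 1.627728 × 16384/2.1 = 12699.3788.
Truncating gives code 12699.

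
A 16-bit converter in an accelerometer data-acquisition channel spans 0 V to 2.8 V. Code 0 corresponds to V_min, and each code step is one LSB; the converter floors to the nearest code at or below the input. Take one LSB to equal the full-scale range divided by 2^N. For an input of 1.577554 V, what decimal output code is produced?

36923

Range is 2.8 V. LSB = 2.8 V / 2^16 ≈ 42.72 µV.
(V_in − V_min) × 2^16/range = (1.577554 − (0)) × 65536/2.8 = 36923.778.
Floor → code = 36923.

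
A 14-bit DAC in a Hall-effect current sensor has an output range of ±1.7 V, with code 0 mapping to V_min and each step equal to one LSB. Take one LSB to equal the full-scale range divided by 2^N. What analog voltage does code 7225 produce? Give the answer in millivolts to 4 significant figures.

Span: 1.7 V − (-1.7 V) = 3.4 V. LSB = 3.4 V / 2^14.
V_out = -1.7 + 7225 × (3.4/16384) V
      = -1.7 + 1.49933 = -0.200671 V.

-200.7 mV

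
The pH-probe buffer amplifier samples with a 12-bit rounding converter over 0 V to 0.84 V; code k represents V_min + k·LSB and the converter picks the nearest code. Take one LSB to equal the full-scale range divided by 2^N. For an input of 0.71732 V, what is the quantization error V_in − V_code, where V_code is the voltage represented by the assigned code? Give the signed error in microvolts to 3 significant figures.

−43.3 µV

Full-scale range = 0.84 V. LSB = 0.84 V / 2^12 ≈ 205.1 µV.
Position in LSBs: (0.71732 − (0)) × 4096/0.84 = 3497.7890; rounding gives k = 3498.
Reconstructed level: 0 + 3498 × 0.84/4096 V = 0.7173632813 V.
V_in − V_code = 0.71732 − (0.7173632813) = −43.3 µV.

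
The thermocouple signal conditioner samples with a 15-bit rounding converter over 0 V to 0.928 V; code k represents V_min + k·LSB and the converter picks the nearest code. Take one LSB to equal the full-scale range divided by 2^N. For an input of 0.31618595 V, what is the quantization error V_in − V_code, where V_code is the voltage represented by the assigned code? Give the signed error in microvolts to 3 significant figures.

Span = 0.928 V. LSB = 0.928 V / 2^15 ≈ 28.32 µV.
(0.31618595 − (0)) / LSB = 0.31618595 × 32768/0.928 = 11164.6349. Nearest integer: k = 11165.
Reconstructed level: 0 + 11165 × 0.928/32768 V = 0.31619628906 V.
Error = V_in − V_code = 0.31618595 − (0.31619628906) = −10.3 µV.

−10.3 µV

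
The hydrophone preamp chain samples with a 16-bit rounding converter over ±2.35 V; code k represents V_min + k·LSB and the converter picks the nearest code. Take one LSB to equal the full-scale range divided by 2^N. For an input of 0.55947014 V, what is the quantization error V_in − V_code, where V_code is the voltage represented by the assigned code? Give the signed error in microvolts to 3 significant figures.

+11.2 µV

Range = 2.35 − (-2.35) = 4.7 V. LSB = 4.7 V / 2^16 ≈ 71.72 µV.
Position in LSBs: (0.55947014 − (-2.35)) × 65536/4.7 = 40569.1564; rounding gives k = 40569.
V_code = V_min + k × range/2^16 = -2.35 + 40569 × 4.7/65536 = 0.55945892334 V.
e = 0.55947014 − (0.55945892334) = +11.2 µV.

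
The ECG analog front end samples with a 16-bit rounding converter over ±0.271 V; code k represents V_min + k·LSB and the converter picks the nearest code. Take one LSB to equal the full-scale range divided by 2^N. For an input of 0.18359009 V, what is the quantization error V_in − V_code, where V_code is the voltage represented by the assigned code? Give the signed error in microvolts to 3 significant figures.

Range = 0.271 − (-0.271) = 0.542 V. LSB = 0.542 V / 2^16 ≈ 8.270 µV.
Position in LSBs: (0.18359009 − (-0.271)) × 65536/0.542 = 54966.8194; rounding gives k = 54967.
Reconstructed level: -0.271 + 54967 × 0.542/65536 V = 0.18359158325 V.
Error = V_in − V_code = 0.18359009 − (0.18359158325) = −1.49 µV.

−1.49 µV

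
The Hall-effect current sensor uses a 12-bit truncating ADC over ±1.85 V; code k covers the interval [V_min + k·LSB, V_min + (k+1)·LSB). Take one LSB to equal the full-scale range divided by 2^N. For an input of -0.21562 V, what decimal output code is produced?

1809

The full-scale span is 1.85 − (-1.85) = 3.7 V. LSB = 3.7 V / 2^12 ≈ 0.9033 mV.
code = ⌊(V_in − V_min)/LSB⌋ = ⌊(V_in − V_min) × 2^12 / range⌋
     = ⌊(-0.21562 − (-1.85)) × 4096 / 3.7⌋ = ⌊1.63438 × 4096/3.7⌋
     = ⌊1809.303⌋ = 1809.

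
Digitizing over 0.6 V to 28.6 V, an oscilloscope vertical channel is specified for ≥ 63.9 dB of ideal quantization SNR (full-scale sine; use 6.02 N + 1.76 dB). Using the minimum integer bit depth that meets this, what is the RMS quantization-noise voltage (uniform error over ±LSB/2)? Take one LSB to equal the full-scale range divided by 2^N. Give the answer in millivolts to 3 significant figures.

Range = 28.6 − (0.6) = 28 V.
6.02 N + 1.76 ≥ 63.9 gives N ≥ 10.322, so the minimum integer is 11.
LSB = 28 V / 2^11 = 13.672 mV.
RMS noise = LSB/√12 = 3.95 mV.

3.95 mV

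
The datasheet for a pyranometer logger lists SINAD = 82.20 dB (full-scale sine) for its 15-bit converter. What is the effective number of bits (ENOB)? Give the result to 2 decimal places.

ENOB = (SINAD − 1.76) / 6.02 = (82.20 − 1.76) / 6.02 = 80.44 / 6.02 = 13.3621.

13.36 bits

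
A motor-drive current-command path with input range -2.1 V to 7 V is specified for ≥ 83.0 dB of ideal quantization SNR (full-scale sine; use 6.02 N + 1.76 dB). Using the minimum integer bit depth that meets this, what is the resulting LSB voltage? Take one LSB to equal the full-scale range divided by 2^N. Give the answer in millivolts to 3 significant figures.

Full-scale range = 7 V − (-2.1 V) = 9.1 V.
Solving 6.02 N ≥ 83.0 − 1.76: N ≥ 13.495. Round up → N = 14.
One LSB is 9.1 V / 16384 = 0.555 mV.

0.555 mV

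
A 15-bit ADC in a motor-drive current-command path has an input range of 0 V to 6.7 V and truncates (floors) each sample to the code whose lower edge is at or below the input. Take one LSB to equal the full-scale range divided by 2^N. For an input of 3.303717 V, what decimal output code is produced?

V_FS = 6.7 V. LSB = 6.7 V / 2^15 ≈ 204.5 µV.
(V_in − V_min) × 2^15/range = (3.303717 − (0)) × 32768/6.7 = 16157.642.
Floor → code = 16157.

16157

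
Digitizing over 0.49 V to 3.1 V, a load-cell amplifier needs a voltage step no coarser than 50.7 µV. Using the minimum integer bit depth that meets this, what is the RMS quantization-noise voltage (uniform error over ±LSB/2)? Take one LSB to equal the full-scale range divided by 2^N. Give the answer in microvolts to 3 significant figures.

11.5 µV

Span: 3.1 V − (0.49 V) = 2.61 V.
Required number of levels: 2.61/50.7 µV = 51479; smallest N with 2^N ≥ that is 16.
Step size = 2.61/65536 V = 39.825 µV.
σ_q = LSB/√12 = 39.825 µV/3.4641 = 11.5 µV.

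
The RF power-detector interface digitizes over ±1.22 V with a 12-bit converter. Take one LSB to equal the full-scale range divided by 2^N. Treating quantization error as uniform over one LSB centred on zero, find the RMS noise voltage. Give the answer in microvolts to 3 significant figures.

Span: 1.22 V − (-1.22 V) = 2.44 V.
One LSB is 2.44 V / 4096 = 0.59570 mV.
For a uniform distribution on [−LSB/2, +LSB/2], V_rms = LSB/√12 = 0.59570 mV/3.4641 = 172 µV.

172 µV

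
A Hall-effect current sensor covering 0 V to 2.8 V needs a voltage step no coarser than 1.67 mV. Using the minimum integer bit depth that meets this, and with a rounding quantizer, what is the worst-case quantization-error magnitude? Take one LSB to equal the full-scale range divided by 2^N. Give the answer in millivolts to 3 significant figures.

0.684 mV

Full-scale range = 2.8 V.
Required number of levels: 2.8/1.67 mV = 1676.6; smallest N with 2^N ≥ that is 11.
LSB = 2.8 V / 2^11 = 1.3672 mV.
Max error for round-to-nearest is LSB/2 = 0.684 mV.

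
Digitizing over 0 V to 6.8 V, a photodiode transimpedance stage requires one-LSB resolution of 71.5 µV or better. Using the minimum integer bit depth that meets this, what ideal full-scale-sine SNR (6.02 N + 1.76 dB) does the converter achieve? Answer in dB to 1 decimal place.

V_FS = 6.8 V.
Required number of levels: 6.8/71.5 µV = 95105; smallest N with 2^N ≥ that is 17.
Ideal SNR at N = 17: 6.02·17 + 1.76 = 104.1 dB.

104.1 dB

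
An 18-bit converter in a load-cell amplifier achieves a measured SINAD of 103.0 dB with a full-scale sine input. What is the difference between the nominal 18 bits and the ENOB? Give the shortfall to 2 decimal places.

ENOB = (SINAD − 1.76)/6.02 = (103.0 − 1.76)/6.02 = 16.8173 bits.
Shortfall = 18 − 16.8173 = 1.1827 bits.

1.18 bits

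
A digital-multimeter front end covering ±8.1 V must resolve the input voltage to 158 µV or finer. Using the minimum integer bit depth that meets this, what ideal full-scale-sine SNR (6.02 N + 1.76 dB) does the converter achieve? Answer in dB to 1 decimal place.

Range = 8.1 − (-8.1) = 16.2 V.
Required number of levels: 16.2/158 µV = 102530; smallest N with 2^N ≥ that is 17.
6.02(17) + 1.76 = 104.10 dB.

104.1 dB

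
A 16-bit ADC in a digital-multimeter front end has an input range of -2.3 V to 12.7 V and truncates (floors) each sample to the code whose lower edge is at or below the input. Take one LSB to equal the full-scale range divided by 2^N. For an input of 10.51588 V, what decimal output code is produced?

Full-scale range = 12.7 V − (-2.3 V) = 15 V. LSB = 15 V / 2^16 ≈ 228.9 µV.
(V_in − V_min) × 2^16/range = (10.51588 − (-2.3)) × 65536/15 = 55993.434.
Floor → code = 55993.

55993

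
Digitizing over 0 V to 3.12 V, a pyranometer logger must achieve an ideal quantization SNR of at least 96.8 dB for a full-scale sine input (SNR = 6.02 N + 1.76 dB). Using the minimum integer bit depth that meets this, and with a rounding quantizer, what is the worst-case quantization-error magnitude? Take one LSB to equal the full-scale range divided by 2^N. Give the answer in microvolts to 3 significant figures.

V_FS = 3.12 V.
Solving 6.02 N ≥ 96.8 − 1.76: N ≥ 15.787. Round up → N = 16.
Step size = 3.12/65536 V = 47.607 µV.
Half an LSB is 23.8 µV.

23.8 µV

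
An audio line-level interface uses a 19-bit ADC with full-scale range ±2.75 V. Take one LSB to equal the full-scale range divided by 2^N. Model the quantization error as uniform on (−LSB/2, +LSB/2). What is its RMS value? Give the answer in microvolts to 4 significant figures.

Range = 2.75 − (-2.75) = 5.5 V.
LSB = 5.5 V / 2^19 = 10.4904 µV.
RMS of a uniform error over width LSB is LSB/√12 = 3.028 µV.

3.028 µV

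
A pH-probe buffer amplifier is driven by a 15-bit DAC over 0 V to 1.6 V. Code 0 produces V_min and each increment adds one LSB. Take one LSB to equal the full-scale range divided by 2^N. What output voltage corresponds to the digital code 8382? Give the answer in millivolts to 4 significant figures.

V_FS = 1.6 V. LSB = 1.6 V / 2^15.
V_out = 0 + 8382 × (1.6/32768) V
      = 0 + 0.409277 = 0.409277 V.

409.3 mV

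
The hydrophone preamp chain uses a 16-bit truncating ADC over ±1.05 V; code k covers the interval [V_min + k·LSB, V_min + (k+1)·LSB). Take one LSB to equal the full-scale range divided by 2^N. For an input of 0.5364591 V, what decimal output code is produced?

49509

Span: 1.05 V − (-1.05 V) = 2.1 V. LSB = 2.1 V / 2^16 ≈ 32.04 µV.
(V_in − V_min) × 2^16/range = (0.5364591 − (-1.05)) × 65536/2.1 = 49509.611.
Floor → code = 49509.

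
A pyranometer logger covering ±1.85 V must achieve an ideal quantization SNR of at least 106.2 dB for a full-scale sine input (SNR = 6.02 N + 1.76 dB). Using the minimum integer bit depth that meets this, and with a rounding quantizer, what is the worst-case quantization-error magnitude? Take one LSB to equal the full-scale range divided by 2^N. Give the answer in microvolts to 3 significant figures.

7.06 µV

Full-scale range = 1.85 V − (-1.85 V) = 3.7 V.
N ≥ (106.2 − 1.76)/6.02 = 17.349 → N_min = 18.
LSB = 3.7 V / 2^18 = 14.114 µV.
Max error for round-to-nearest is LSB/2 = 7.06 µV.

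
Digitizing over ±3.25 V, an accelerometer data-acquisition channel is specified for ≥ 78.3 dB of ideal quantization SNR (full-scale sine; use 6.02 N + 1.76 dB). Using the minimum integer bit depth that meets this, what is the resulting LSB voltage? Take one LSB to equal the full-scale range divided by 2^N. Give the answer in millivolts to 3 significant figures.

0.793 mV

Full-scale range = 3.25 V − (-3.25 V) = 6.5 V.
Solving 6.02 N ≥ 78.3 − 1.76: N ≥ 12.714. Round up → N = 13.
One LSB is 6.5 V / 8192 = 0.793 mV.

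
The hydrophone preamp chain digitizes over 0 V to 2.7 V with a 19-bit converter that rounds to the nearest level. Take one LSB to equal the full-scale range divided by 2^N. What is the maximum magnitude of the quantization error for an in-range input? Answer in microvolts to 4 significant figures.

Full-scale range = 2.7 V.
One LSB is 2.7 V / 524288 = 5.14984 µV.
|e|_max = LSB/2 = 2.575 µV.

2.575 µV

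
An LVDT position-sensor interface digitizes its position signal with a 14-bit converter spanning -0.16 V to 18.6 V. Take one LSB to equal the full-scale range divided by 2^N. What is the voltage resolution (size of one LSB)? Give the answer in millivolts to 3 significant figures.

Range = 18.6 − (-0.16) = 18.76 V.
Number of codes = 2^14 = 16384.
LSB = 18.76 V ÷ 2^14 = 18.76/16384 V = 1.15 mV.

1.15 mV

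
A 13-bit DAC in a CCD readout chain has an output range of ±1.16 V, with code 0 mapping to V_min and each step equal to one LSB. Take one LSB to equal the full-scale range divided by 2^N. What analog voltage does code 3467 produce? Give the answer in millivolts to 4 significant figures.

-178.1 mV

The full-scale span is 1.16 − (-1.16) = 2.32 V. LSB = 2.32 V / 2^13.
Output = V_min + (3467/8192) × range = -1.16 + 0.423218 × 2.32 V
      = -1.16 V + 0.981865 V = -0.178135 V.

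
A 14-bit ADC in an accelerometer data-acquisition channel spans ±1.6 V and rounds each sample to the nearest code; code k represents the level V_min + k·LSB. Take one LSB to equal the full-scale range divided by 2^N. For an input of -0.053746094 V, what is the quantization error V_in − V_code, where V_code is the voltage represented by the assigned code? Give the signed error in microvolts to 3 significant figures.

Range = 1.6 − (-1.6) = 3.2 V. LSB = 3.2 V / 2^14 ≈ 195.3 µV.
(V_in − V_min)/LSB = (-0.053746094 − (-1.6)) × 16384/3.2 = 7916.8200 → nearest code k = 7917.
V_code = -1.6 + (7917/16384) × 3.2 = -0.053710937500 V.
Error = V_in − V_code = -0.053746094 − (-0.053710937500) = −35.2 µV.

−35.2 µV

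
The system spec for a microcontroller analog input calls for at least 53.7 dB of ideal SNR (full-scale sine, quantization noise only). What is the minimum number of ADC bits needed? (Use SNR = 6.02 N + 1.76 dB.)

N ≥ (53.7 − 1.76)/6.02 = 8.628 → N_min = 9.

9 bits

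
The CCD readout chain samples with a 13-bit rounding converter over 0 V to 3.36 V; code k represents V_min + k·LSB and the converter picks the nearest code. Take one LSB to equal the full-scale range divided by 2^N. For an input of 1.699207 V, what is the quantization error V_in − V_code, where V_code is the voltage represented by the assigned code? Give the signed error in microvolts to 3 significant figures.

−70.3 µV

V_FS = 3.36 V. LSB = 3.36 V / 2^13 ≈ 410.2 µV.
Position in LSBs: (1.699207 − (0)) × 8192/3.36 = 4142.8285; rounding gives k = 4143.
V_code = V_min + k × range/2^13 = 0 + 4143 × 3.36/8192 = 1.699277344 V.
V_in − V_code = 1.699207 − (1.699277344) = −70.3 µV.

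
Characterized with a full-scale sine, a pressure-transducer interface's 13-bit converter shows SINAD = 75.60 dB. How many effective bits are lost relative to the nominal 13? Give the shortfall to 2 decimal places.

N_eff = (75.60 − 1.76)/6.02 = 12.2658 bits.
Shortfall = 13 − 12.2658 = 0.7342 bits.

0.73 bits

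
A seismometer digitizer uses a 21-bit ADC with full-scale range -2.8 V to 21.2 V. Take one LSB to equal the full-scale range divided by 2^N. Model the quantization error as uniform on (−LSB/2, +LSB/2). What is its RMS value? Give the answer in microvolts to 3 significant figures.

3.30 µV

Full-scale range = 21.2 V − (-2.8 V) = 24 V.
LSB = 24 V ÷ 2^21 = 24/2097152 V = 11.444 µV.
V_rms = LSB/√12 = 11.444 µV / √12 = 3.30 µV.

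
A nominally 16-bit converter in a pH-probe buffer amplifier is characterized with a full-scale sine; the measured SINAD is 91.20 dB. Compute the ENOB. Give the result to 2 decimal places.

(91.20 − 1.76) / 6.02 = 89.44/6.02 = 14.8571 effective bits.

14.86 bits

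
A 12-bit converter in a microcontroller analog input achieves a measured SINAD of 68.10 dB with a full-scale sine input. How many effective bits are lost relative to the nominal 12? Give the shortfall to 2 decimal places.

N_eff = (68.10 − 1.76)/6.02 = 11.0199 bits.
Shortfall = 12 − 11.0199 = 0.9801 bits.

0.98 bits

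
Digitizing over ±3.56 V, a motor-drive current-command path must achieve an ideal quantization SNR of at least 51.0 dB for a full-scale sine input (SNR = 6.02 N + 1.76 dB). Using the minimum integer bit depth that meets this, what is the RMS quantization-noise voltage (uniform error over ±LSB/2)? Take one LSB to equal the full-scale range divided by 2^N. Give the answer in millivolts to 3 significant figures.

4.01 mV

Span: 3.56 V − (-3.56 V) = 7.12 V.
Required N = ⌈(51.0 − 1.76)/6.02⌉ = ⌈8.179⌉ = 9.
Step size = 7.12/512 V = 13.906 mV.
RMS noise = LSB/√12 = 4.01 mV.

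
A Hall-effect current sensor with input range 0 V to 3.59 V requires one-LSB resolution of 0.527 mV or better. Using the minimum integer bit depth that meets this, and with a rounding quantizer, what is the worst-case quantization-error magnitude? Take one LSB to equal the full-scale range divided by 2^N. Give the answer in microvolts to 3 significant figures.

219 µV

Span = 3.59 V.
3.59 V / 0.527 mV = 6812. Since 2^12 = 4096 and 2^13 = 8192, N = 13.
LSB = 3.59 V / 2^13 = 438.23 µV.
|e|_max = LSB/2 = 219 µV.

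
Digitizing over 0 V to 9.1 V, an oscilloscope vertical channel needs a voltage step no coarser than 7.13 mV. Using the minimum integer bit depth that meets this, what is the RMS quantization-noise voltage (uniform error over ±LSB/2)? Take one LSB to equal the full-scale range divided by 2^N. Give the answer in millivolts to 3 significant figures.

Full-scale range = 9.1 V.
Required number of levels: 9.1/7.13 mV = 1276.3; smallest N with 2^N ≥ that is 11.
One LSB is 9.1 V / 2048 = 4.4434 mV.
RMS noise = LSB/√12 = 1.28 mV.

1.28 mV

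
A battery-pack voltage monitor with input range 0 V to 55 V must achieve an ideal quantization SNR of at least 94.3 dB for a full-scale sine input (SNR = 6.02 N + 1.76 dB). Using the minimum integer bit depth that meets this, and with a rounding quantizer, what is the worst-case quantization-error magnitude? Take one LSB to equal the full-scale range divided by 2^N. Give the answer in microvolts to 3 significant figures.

420 µV

Span = 55 V.
Solving 6.02 N ≥ 94.3 − 1.76: N ≥ 15.372. Round up → N = 16.
Step size = 55/65536 V = 0.83923 mV.
|e|_max = LSB/2 = 420 µV.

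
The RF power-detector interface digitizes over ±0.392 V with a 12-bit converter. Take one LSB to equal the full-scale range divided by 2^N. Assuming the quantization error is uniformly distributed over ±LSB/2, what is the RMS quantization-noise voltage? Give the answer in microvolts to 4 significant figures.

Span: 0.392 V − (-0.392 V) = 0.784 V.
LSB = 0.784 V / 2^12 = 191.406 µV.
RMS of a uniform error over width LSB is LSB/√12 = 55.25 µV.

55.25 µV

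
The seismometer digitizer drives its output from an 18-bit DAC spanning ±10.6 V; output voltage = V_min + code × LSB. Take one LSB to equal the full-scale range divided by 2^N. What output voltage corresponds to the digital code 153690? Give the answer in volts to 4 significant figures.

Full-scale range = 10.6 V − (-10.6 V) = 21.2 V. LSB = 21.2 V / 2^18.
V_out = -10.6 + 153690 × (21.2/262144) V
      = -10.6 V + 12.4292 V = 1.82915 V.

1.829 V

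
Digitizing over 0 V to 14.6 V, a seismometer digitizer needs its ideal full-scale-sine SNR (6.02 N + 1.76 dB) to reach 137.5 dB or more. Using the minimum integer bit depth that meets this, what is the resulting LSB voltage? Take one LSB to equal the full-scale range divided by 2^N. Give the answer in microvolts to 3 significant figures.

1.74 µV

Full-scale range = 14.6 V.
Required N = ⌈(137.5 − 1.76)/6.02⌉ = ⌈22.548⌉ = 23.
LSB = 14.6 V ÷ 2^23 = 14.6/8388608 V = 1.74 µV.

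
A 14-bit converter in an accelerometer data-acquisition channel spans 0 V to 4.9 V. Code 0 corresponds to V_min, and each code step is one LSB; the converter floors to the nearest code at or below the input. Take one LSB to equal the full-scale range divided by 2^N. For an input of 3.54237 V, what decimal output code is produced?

Span = 4.9 V. LSB = 4.9 V / 2^14 ≈ 299.1 µV.
(V_in − V_min) × 2^14/range = (3.54237 − (0)) × 16384/4.9 = 11844.529.
Floor → code = 11844.

11844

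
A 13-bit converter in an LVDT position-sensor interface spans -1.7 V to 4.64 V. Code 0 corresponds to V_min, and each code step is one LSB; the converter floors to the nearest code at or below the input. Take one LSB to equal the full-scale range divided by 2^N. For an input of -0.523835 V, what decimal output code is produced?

1519

Full-scale range = 4.64 V − (-1.7 V) = 6.34 V. LSB = 6.34 V / 2^13 ≈ 0.7739 mV.
(V_in − V_min) × 2^13/range = (-0.523835 − (-1.7)) × 8192/6.34 = 1519.739.
Floor → code = 1519.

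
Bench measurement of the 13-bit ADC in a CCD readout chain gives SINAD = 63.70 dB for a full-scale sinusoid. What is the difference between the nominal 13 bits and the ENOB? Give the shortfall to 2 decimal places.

2.71 bits

N_eff = (63.70 − 1.76)/6.02 = 10.2890 bits.
Shortfall = 13 − 10.2890 = 2.7110 bits.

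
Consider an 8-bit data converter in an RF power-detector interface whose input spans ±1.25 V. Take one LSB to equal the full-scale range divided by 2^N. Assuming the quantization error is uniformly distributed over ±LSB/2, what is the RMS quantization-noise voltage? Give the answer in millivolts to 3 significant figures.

The full-scale span is 1.25 − (-1.25) = 2.5 V.
Step size = 2.5/256 V = 9.7656 mV.
σ_q = LSB/√12 = 9.7656 mV/3.4641 = 2.82 mV.

2.82 mV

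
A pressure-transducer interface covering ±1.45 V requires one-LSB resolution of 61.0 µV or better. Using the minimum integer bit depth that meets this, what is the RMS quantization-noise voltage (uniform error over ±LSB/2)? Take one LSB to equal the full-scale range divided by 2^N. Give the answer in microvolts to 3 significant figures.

Full-scale range = 1.45 V − (-1.45 V) = 2.9 V.
2.9 V / 61.0 µV = 47540. Since 2^15 = 32768 and 2^16 = 65536, N = 16.
LSB = 2.9 V ÷ 2^16 = 2.9/65536 V = 44.250 µV.
σ_q = LSB/√12 = 44.250 µV/3.4641 = 12.8 µV.

12.8 µV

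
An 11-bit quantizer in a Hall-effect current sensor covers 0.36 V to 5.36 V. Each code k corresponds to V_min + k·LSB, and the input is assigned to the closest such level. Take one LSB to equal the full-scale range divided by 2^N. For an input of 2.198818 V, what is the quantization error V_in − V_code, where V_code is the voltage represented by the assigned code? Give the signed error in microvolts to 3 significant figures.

Full-scale range = 5.36 V − (0.36 V) = 5 V. LSB = 5 V / 2^11 ≈ 2.441 mV.
(2.198818 − (0.36)) / LSB = 1.838818 × 2048/5 = 753.1799. Nearest integer: k = 753.
Reconstructed level: 0.36 + 753 × 5/2048 V = 2.198378906 V.
Error = V_in − V_code = 2.198818 − (2.198378906) = +439 µV.

+439 µV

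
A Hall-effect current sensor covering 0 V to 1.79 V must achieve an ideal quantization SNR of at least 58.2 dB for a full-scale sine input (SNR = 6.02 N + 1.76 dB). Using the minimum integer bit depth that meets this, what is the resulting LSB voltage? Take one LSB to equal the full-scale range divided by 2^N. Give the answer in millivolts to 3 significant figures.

1.75 mV

Range is 1.79 V.
Solving 6.02 N ≥ 58.2 − 1.76: N ≥ 9.375. Round up → N = 10.
LSB = 1.79 V ÷ 2^10 = 1.79/1024 V = 1.75 mV.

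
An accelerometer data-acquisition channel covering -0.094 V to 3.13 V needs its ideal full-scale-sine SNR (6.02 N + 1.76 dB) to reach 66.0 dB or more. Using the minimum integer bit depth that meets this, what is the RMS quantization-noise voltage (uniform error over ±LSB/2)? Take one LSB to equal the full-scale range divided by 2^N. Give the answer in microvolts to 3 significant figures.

The full-scale span is 3.13 − (-0.094) = 3.224 V.
Solving 6.02 N ≥ 66.0 − 1.76: N ≥ 10.671. Round up → N = 11.
LSB = 3.224 V / 2^11 = 1.5742 mV.
RMS noise = LSB/√12 = 454 µV.

454 µV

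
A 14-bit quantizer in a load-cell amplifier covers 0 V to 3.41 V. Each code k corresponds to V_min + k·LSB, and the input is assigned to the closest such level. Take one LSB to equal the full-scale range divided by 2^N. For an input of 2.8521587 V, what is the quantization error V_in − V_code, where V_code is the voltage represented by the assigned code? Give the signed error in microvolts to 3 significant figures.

Range is 3.41 V. LSB = 3.41 V / 2^14 ≈ 208.1 µV.
Position in LSBs: (2.8521587 − (0)) × 16384/3.41 = 13703.7443; rounding gives k = 13704.
Reconstructed level: 0 + 13704 × 3.41/16384 V = 2.8522119141 V.
V_in − V_code = 2.8521587 − (2.8522119141) = −53.2 µV.

−53.2 µV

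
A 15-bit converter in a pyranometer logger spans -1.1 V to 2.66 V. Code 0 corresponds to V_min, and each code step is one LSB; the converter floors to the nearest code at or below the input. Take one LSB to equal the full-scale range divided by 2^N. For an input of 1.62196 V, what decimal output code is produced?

23721

The full-scale span is 2.66 − (-1.1) = 3.76 V. LSB = 3.76 V / 2^15 ≈ 114.7 µV.
code = ⌊(V_in − V_min)/LSB⌋ = ⌊(V_in − V_min) × 2^15 / range⌋
     = ⌊(1.62196 − (-1.1)) × 32768 / 3.76⌋ = ⌊2.72196 × 32768/3.76⌋
     = ⌊23721.592⌋ = 23721.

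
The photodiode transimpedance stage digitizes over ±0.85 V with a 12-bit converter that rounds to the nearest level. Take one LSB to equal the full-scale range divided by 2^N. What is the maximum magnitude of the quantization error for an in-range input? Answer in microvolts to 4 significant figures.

207.5 µV

Span: 0.85 V − (-0.85 V) = 1.7 V.
One LSB is 1.7 V / 4096 = 415.039 µV.
Worst-case error for round-to-nearest is half an LSB: 207.5 µV.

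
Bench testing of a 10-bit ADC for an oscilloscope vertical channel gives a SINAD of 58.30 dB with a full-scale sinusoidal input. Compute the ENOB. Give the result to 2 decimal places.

ENOB = (SINAD − 1.76) / 6.02 = (58.30 − 1.76) / 6.02 = 56.54 / 6.02 = 9.3920.

9.39 bits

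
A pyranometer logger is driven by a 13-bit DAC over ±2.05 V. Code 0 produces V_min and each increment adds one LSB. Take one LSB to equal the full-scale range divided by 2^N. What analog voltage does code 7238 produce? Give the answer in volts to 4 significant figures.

1.573 V

Span: 2.05 V − (-2.05 V) = 4.1 V. LSB = 4.1 V / 2^13.
V_out = V_min + code × LSB = -2.05 V + 7238 × 4.1 V / 8192
      = -2.05 + 3.62253 = 1.57253 V.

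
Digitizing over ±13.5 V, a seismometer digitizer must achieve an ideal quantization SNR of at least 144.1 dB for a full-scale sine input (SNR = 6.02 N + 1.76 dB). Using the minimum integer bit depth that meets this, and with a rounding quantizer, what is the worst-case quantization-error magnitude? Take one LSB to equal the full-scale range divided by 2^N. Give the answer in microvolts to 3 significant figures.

Full-scale range = 13.5 V − (-13.5 V) = 27 V.
6.02 N + 1.76 ≥ 144.1 gives N ≥ 23.645, so the minimum integer is 24.
Step size = 27/16777216 V = 1.6093 µV.
Half an LSB is 0.805 µV.

0.805 µV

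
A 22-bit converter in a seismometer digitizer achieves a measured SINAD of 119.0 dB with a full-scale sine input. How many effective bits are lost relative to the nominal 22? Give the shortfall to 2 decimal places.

Effective bits = (119.0 − 1.76)/6.02 = 19.4751.
Lost resolution: 22 − 19.4751 = 2.5249 bits.

2.52 bits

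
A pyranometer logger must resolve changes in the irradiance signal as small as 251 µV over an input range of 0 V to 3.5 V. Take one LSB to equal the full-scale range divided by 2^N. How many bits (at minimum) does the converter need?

14 bits

Full-scale range = 3.5 V.
3.5 V / 251 µV = 13940. Since 2^13 = 8192 and 2^14 = 16384, N = 14.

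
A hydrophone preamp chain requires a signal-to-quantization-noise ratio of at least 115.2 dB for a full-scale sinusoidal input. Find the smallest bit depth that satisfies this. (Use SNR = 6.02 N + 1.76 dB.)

19 bits

N ≥ (115.2 − 1.76)/6.02 = 18.844 → N_min = 19.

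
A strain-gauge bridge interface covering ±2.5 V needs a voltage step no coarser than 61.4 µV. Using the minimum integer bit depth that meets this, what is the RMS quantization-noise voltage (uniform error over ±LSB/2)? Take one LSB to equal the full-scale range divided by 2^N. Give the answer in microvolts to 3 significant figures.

The full-scale span is 2.5 − (-2.5) = 5 V.
Need 2^N ≥ 5 V / 61.4 µV = 81430 → N_min = 17.
Step size = 5/131072 V = 38.147 µV.
RMS noise = LSB/√12 = 11.0 µV.

11.0 µV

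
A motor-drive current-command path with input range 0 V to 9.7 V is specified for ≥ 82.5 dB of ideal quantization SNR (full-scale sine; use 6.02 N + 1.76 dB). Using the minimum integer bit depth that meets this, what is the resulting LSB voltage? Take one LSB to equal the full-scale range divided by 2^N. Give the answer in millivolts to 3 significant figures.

0.592 mV

Span = 9.7 V.
N ≥ (82.5 − 1.76)/6.02 = 13.412 → N_min = 14.
LSB = 9.7 V / 2^14 = 0.592 mV.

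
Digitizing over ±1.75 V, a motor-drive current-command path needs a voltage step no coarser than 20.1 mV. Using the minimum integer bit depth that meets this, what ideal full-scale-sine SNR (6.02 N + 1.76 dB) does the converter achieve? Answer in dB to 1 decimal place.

49.9 dB

Span: 1.75 V − (-1.75 V) = 3.5 V.
Levels needed ≥ 3.5/20.1 mV = 174.1. 2^8 = 256 suffices, so N_min = 8.
6.02(8) + 1.76 = 49.92 dB.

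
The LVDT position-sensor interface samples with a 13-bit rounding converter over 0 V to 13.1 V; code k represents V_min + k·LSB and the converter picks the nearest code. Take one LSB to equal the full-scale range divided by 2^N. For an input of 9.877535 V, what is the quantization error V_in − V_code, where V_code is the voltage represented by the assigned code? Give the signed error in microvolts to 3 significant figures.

−236 µV

Full-scale range = 13.1 V. LSB = 13.1 V / 2^13 ≈ 1.599 mV.
Position in LSBs: (9.877535 − (0)) × 8192/13.1 = 6176.8524; rounding gives k = 6177.
V_code = V_min + k × range/2^13 = 0 + 6177 × 13.1/8192 = 9.877770996 V.
e = 9.877535 − (9.877770996) = −236 µV.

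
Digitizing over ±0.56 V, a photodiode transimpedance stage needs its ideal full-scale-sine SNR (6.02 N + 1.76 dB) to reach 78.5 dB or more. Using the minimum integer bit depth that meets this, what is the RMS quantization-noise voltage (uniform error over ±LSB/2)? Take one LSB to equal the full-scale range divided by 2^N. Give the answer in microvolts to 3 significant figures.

Full-scale range = 0.56 V − (-0.56 V) = 1.12 V.
Solving 6.02 N ≥ 78.5 − 1.76: N ≥ 12.748. Round up → N = 13.
Step size = 1.12/8192 V = 136.72 µV.
V_rms = LSB/√12 = 39.5 µV.

39.5 µV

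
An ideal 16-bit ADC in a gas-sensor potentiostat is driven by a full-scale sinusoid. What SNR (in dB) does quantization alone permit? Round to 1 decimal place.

98.1 dB

Ideal quantization SNR: 6.02 × 16 + 1.76 dB = 98.1 dB.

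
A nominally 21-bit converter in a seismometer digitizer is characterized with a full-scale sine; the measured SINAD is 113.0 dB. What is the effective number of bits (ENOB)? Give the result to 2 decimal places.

(113.0 − 1.76) / 6.02 = 111.24/6.02 = 18.4784 effective bits.

18.48 bits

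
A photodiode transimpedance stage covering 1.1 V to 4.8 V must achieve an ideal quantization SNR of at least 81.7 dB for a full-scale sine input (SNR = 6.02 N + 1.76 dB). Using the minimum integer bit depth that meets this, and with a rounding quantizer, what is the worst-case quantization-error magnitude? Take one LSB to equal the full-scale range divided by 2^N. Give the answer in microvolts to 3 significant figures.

Range = 4.8 − (1.1) = 3.7 V.
Solving 6.02 N ≥ 81.7 − 1.76: N ≥ 13.279. Round up → N = 14.
LSB = 3.7 V ÷ 2^14 = 3.7/16384 V = 225.83 µV.
Half an LSB is 113 µV.

113 µV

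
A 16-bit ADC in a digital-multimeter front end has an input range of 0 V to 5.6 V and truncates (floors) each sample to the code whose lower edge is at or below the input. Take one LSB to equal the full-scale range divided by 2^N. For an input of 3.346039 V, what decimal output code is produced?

Range is 5.6 V. LSB = 5.6 V / 2^16 ≈ 85.45 µV.
V_in − V_min = 3.346039 − (0) = 3.346039 V.
Divide by LSB: 3.346039 × 65536/5.6 = 39158.2164.
Truncating gives code 39158.

39158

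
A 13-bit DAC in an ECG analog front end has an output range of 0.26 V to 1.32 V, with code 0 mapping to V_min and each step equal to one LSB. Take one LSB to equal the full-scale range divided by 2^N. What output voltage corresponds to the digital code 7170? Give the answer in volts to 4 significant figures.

Full-scale range = 1.32 V − (0.26 V) = 1.06 V. LSB = 1.06 V / 2^13.
V_out = 0.26 + 7170 × (1.06/8192) V
      = 0.26 V + 0.927759 V = 1.18776 V.

1.188 V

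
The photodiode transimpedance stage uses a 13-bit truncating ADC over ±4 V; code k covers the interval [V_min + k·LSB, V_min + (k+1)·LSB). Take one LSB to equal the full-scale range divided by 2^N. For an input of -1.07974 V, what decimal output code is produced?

2990

Span: 4 V − (-4 V) = 8 V. LSB = 8 V / 2^13 ≈ 0.9766 mV.
(V_in − V_min) × 2^13/range = (-1.07974 − (-4)) × 8192/8 = 2990.346.
Floor → code = 2990.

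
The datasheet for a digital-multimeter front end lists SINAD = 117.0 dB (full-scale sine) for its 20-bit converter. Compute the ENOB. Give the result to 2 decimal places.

ENOB = (SINAD − 1.76) / 6.02 = (117.0 − 1.76) / 6.02 = 115.24 / 6.02 = 19.1429.

19.14 bits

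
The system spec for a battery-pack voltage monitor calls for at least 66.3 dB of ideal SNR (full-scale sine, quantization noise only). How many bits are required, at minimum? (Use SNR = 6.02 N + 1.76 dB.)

11 bits

N ≥ (66.3 − 1.76)/6.02 = 10.721 → N_min = 11.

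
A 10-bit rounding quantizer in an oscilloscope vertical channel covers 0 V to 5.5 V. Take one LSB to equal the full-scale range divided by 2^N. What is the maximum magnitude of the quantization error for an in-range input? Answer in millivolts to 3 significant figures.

2.69 mV

Full-scale range = 5.5 V.
LSB = 5.5 V ÷ 2^10 = 5.5/1024 V = 5.3711 mV.
Worst-case error for round-to-nearest is half an LSB: 2.69 mV.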